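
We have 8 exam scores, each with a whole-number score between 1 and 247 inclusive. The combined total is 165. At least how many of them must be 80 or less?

Let j be the number exceeding 80. Then the total is ≥ 81·j + 1·(8 − j) = 8 + 80j.
So 80j ≤ 157 and j ≤ 1; hence at least 8 − 1 = 7 are ≤ 80.
Exactly 7 works: 7 values at 1 and 1 at 81 total 88; raise one of the low values by 77 (still ≤ 80) to hit 165.

7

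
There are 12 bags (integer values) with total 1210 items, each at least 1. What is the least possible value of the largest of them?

101

The average is 1210/12 > 100, so not all 12 can be 100 or less; the largest is ≥ 101.
Achievable: 10 of them at 101 and 2 at 100 total 1210.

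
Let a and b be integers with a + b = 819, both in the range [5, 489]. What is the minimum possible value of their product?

For a fixed sum, ab is smallest when a and b are as far apart as possible.
The extreme feasible split is a = 330, b = 489, giving ab = 161370.

161370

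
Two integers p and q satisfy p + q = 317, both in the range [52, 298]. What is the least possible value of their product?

13780

Since p + q is fixed, pushing one of them to its bound minimizes the product.
At the endpoint p = 52, q = 317 − 52 = 265, so pq = 52 × 265 = 13780.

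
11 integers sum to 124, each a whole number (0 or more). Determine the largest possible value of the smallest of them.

If every one of the 11 were at least 12, the total would be at least 11 × 12 = 132 > 124.
Achievable: 8 of them at 11 and 3 at 12 total 124.

11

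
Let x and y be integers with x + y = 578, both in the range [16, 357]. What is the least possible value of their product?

Since x + y is fixed, pushing one of them to its bound minimizes the product.
At the endpoint x = 221, y = 578 − 221 = 357, so xy = 221 × 357 = 78897.

78897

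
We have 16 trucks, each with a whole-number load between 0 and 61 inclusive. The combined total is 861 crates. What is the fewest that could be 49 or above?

8

Suppose at most 16 − j of them reach 49; then j values are ≤ 48 and the rest ≤ 61.
The total is then ≤ 48·j + 61·(16 − j) = 976 − 13j. For this to be ≥ 861 we need j ≤ 8, so at least 16 − 8 = 8 must reach 49.
Exactly 8 works: 8 values at 61 and 8 at 48 total 872; lower one of the high values by 11 (still ≥ 49) to hit 861.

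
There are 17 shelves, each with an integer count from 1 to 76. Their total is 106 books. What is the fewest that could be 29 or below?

If only k of them are at most 29, the other 17 − k are at least 30, so the total is at least (17 − k)·30 + k·1.
This is ≤ 106, so (17 − k)·30 + 1k ≤ 106, which gives k ≥ 14.
Exactly 14 works: 14 values at 1 and 3 at 30 total 104; raise one of the low values by 2 (still ≤ 29) to hit 106.

14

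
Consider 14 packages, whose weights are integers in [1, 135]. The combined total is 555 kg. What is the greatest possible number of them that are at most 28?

Suppose k of them are at most 28. Those contribute at most 28 each and the rest at most 135 each.
So the total is at most 28k + 135(14 − k) = 1890 − 107k. This must still be ≥ 555, so k ≤ 12.
k = 12 is achieved by 12 values at 28 and 2 at 135, total 606; lower one of the 135's by 51 (still > 28) to reach 555.

12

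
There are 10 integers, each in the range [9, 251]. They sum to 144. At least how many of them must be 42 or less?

If only k of them are at most 42, the other 10 − k are at least 43, so the total is at least (10 − k)·43 + k·9.
This is ≤ 144, so (10 − k)·43 + 9k ≤ 144, which gives k ≥ 9.
Exactly 9 works: 9 values at 9 and 1 at 43 total 124; raise one of the low values by 20 (still ≤ 42) to hit 144.

9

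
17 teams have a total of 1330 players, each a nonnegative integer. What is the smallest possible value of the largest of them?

79

The average is 1330/17 > 78, so not all 17 can be 78 or less; the largest is ≥ 79.
Achievable: 4 of them at 79 and 13 at 78 total 1330.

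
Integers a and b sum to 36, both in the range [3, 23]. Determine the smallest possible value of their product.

299

Since a + b is fixed, pushing one of them to its bound minimizes the product.
The extreme feasible split is a = 13, b = 23, giving ab = 299.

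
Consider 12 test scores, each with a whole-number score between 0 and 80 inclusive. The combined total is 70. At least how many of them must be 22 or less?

9

Each value above 22 is at least 23, contributing at least 23 − 0 = 23 above the floor 0.
The sum exceeds the floor total 0 by 70, so at most ⌊70/23⌋ = 3 exceed 22, and at least 9 are ≤ 22.
Exactly 9 works: 9 values at 0 and 3 at 23 total 69; raise one of the low values by 1 (still ≤ 22) to hit 70.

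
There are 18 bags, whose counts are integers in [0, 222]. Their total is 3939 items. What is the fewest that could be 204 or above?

Each value short of 204 is at most 203, costing at least 222 − 203 = 19 against the maximum total of 3996.
We can afford to lose at most 3996 − 3939 = 57, so at most ⌊57/19⌋ = 3 fall short, and at least 15 are ≥ 204.
Exactly 15 works: 15 values at 222 and 3 at 203 total 3939.

15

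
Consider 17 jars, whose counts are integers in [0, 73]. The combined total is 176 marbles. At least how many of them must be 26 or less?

11

Each value above 26 is at least 27, contributing at least 27 − 0 = 27 above the floor 0.
The sum exceeds the floor total 0 by 176, so at most ⌊176/27⌋ = 6 exceed 26, and at least 11 are ≤ 26.
Exactly 11 works: 11 values at 0 and 6 at 27 total 162; raise one of the low values by 14 (still ≤ 26) to hit 176.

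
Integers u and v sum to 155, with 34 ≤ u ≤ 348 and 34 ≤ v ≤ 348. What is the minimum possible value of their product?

uv = u(155 − u) is concave in u, so over [34, 121] it is minimized at an endpoint.
At the endpoint u = 34, v = 155 − 34 = 121, so uv = 34 × 121 = 4114.

4114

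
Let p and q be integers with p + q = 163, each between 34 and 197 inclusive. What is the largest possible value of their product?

With p + q fixed, pq peaks when the two are closest together.
Taking p = 81 and q = 82 (both in [34, 197]) gives pq = 6642.

6642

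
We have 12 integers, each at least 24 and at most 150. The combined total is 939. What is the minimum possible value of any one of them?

24

To make one integer as small as possible, make the other 11 as large as possible.
The other 11 can take up 11 × 150 = 1650 ≥ 939 − 24, so one integer can sit at its floor of 24.
Achievable: one at 24 and the other 11 totalling 915, which fits since 11 × 24 ≤ 915 ≤ 11 × 150.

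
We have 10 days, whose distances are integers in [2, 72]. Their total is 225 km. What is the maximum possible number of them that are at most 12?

Each value at 12 or below falls at least 72 − 12 = 60 short of the ceiling 72.
The ceiling total is 10 × 72 = 720, and we need 225, so at most ⌊(720 − 225)/60⌋ = 8 can be that low.
k = 8 is achieved by 8 values at 12 and 2 at 72, total 240; lower one of the 72's by 15 (still > 12) to reach 225.

8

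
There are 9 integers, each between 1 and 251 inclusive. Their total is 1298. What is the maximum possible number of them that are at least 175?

7

With k values at 175 or above and the rest at least 1, the sum is at least 9 + 174k.
Since the sum is 1298, we need 174k ≤ 1289, i.e. k ≤ 7.
k = 7 is achieved by 7 values at 175 and 2 at 1, total 1227; add 71 to one value (staying below 175) to reach 1298.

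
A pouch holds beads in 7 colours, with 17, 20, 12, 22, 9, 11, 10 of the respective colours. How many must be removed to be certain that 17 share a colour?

In the worst case you take as many as possible of each colour without reaching 17: 16 + 16 + 12 + 16 + 9 + 11 + 10 = 90.
The next one must give 17 of some colour, so 90 + 1 = 91.

91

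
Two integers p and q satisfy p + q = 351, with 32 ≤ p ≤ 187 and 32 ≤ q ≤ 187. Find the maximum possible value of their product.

30800

pq = p(351 − p) is maximized when p is as near 351/2 as the bounds allow.
Taking p = 175 and q = 176 (both in [32, 187]) gives pq = 30800.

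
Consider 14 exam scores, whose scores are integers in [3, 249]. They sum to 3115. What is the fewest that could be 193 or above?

8

If only k of them are at least 193, the other 14 − k are at most 192, so the total is at most k·249 + (14 − k)·192.
This must reach 3115, so k·249 + (14 − k)·192 ≥ 3115, giving k ≥ 8.
Exactly 8 works: 8 values at 249 and 6 at 192 total 3144; lower one of the high values by 29 (still ≥ 193) to hit 3115.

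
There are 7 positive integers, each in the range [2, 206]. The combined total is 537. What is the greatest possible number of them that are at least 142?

3

If k of the values are ≥ 142, the total is ≥ 142k + 2(7 − k).
Setting 142k + 2(7 − k) ≤ 537 gives 140k ≤ 523, so k ≤ 3.
k = 3 is achieved by 3 values at 142 and 4 at 2, total 434; add 103 to one value (staying below 142) to reach 537.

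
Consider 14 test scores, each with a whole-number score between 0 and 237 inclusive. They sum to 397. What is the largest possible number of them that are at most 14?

13

Suppose k of them are at most 14. Those contribute at most 14 each and the rest at most 237 each.
So the total is at most 14k + 237(14 − k) = 3318 − 223k. This must still be ≥ 397, so k ≤ 13.
k = 13 is achieved by 13 values at 14 and 1 at 237, total 419; lower one of the 237's by 22 (still > 14) to reach 397.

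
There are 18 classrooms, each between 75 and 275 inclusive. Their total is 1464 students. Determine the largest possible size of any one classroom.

To make one classroom as large as possible, make the other 17 as small as possible.
The other 17 contribute at least 17 × 75 = 1275, leaving at most 1464 − 1275 = 189.
Since 189 ≤ 275, this is achievable: one at 189 and 17 at 75.

189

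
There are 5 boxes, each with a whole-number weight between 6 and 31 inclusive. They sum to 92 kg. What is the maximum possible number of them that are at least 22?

If k of the values are ≥ 22, the total is ≥ 22k + 6(5 − k).
Setting 22k + 6(5 − k) ≤ 92 gives 16k ≤ 62, so k ≤ 3.
k = 3 is achieved by 3 values at 22 and 2 at 6, total 78; add 14 to one value (staying below 22) to reach 92.

3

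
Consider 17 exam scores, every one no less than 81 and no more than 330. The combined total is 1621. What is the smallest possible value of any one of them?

To make one score as small as possible, make the other 16 as large as possible.
The other 16 can take up 16 × 330 = 5280 ≥ 1621 − 81, so one score can sit at its floor of 81.
Achievable: one at 81 and the other 16 totalling 1540, which fits since 16 × 81 ≤ 1540 ≤ 16 × 330.

81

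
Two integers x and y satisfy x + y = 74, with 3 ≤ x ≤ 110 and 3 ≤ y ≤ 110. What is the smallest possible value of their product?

xy = x(74 − x) is concave in x, so over [3, 71] it is minimized at an endpoint.
The extreme feasible split is x = 3, y = 71, giving xy = 213.

213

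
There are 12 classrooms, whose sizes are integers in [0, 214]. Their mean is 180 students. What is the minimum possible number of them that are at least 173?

3

The total is 12 × 180 = 2160.
Each value short of 173 is at most 172, costing at least 214 − 172 = 42 against the maximum total of 2568.
We can afford to lose at most 2568 − 2160 = 408, so at most ⌊408/42⌋ = 9 fall short, and at least 3 are ≥ 173.
Exactly 3 works: 3 values at 214 and 9 at 172 total 2190; lower one of the high values by 30 (still ≥ 173) to hit 2160.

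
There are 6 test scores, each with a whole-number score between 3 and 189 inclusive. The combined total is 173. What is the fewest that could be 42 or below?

3

If only k of them are at most 42, the other 6 − k are at least 43, so the total is at least (6 − k)·43 + k·3.
This is ≤ 173, so (6 − k)·43 + 3k ≤ 173, which gives k ≥ 3.
Exactly 3 works: 3 values at 3 and 3 at 43 total 138; raise one of the low values by 35 (still ≤ 42) to hit 173.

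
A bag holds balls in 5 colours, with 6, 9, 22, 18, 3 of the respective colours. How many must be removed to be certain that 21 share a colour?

In the worst case you take as many as possible of each colour without reaching 21: 6 + 9 + 20 + 18 + 3 = 56.
The next one must give 21 of some colour, so 56 + 1 = 57.

57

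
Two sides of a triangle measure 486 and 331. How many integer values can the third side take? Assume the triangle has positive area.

The triangle inequality gives |486 − 331| < c < 486 + 331, i.e. 155 < c < 817.
So c can be any integer from 156 to 816: 661 values.

661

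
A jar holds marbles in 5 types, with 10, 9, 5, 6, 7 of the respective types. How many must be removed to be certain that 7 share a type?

30

In the worst case you take as many as possible of each type without reaching 7: 6 + 6 + 5 + 6 + 6 = 29.
The next one must give 7 of some type, so 29 + 1 = 30.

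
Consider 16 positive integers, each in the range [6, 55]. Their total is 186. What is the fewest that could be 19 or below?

10

Let j be the number exceeding 19. Then the total is ≥ 20·j + 6·(16 − j) = 96 + 14j.
So 14j ≤ 90 and j ≤ 6; hence at least 16 − 6 = 10 are ≤ 19.
Exactly 10 works: 10 values at 6 and 6 at 20 total 180; raise one of the low values by 6 (still ≤ 19) to hit 186.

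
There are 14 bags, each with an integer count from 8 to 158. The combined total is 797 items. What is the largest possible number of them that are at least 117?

6

With k values at 117 or above and the rest at least 8, the sum is at least 112 + 109k.
Since the sum is 797, we need 109k ≤ 685, i.e. k ≤ 6.
k = 6 is achieved by 6 values at 117 and 8 at 8, total 766; add 31 to one value (staying below 117) to reach 797.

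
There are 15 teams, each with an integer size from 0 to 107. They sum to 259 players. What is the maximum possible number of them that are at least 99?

2

If k of the values are ≥ 99, the total is ≥ 99k + 0(15 − k).
Setting 99k + 0(15 − k) ≤ 259 gives 99k ≤ 259, so k ≤ 2.
k = 2 is achieved by 2 values at 99 and 13 at 0, total 198; add 61 to one value (staying below 99) to reach 259.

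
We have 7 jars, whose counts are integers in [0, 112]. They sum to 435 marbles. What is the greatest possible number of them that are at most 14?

3

Suppose k of them are at most 14. Those contribute at most 14 each and the rest at most 112 each.
So the total is at most 14k + 112(7 − k) = 784 − 98k. This must still be ≥ 435, so k ≤ 3.
k = 3 is achieved by 3 values at 14 and 4 at 112, total 490; lower one of the 112's by 55 (still > 14) to reach 435.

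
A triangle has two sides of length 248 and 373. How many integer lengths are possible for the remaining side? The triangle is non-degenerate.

495

The triangle inequality gives |248 − 373| < c < 248 + 373, i.e. 125 < c < 621.
So c can be any integer from 126 to 620: 495 values.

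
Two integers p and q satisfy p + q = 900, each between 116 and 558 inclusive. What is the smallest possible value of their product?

pq = p(900 − p) is concave in p, so over [342, 558] it is minimized at an endpoint.
At the endpoint p = 342, q = 900 − 342 = 558, so pq = 342 × 558 = 190836.

190836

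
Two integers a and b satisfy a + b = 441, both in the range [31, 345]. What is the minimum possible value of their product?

For a fixed sum, ab is smallest when a and b are as far apart as possible.
At the endpoint a = 96, b = 441 − 96 = 345, so ab = 96 × 345 = 33120.

33120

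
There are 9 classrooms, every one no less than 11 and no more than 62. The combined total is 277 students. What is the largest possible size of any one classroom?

62

To make one classroom as large as possible, make the other 8 as small as possible.
The other 8 contribute at least 8 × 11 = 88, leaving at most 277 − 88 = 189.
But each classroom is capped at 62, so the maximum is 62.
Achievable: one at 62 and the other 8 totalling 215, which fits since 8 × 11 ≤ 215 ≤ 8 × 62.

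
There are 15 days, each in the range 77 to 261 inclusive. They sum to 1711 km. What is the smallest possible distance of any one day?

77

To make one day as small as possible, make the other 14 as large as possible.
The other 14 can take up 14 × 261 = 3654 ≥ 1711 − 77, so one day can sit at its floor of 77.
Achievable: one at 77 and the other 14 totalling 1634, which fits since 14 × 77 ≤ 1634 ≤ 14 × 261.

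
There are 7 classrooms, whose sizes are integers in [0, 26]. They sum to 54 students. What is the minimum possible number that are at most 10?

3

If only k of them are at most 10, the other 7 − k are at least 11, so the total is at least (7 − k)·11 + k·0.
This is ≤ 54, so (7 − k)·11 + 0k ≤ 54, which gives k ≥ 3.
Exactly 3 works: 3 values at 0 and 4 at 11 total 44; raise one of the low values by 10 (still ≤ 10) to hit 54.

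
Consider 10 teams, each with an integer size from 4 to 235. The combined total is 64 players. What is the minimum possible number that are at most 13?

8

If only k of them are at most 13, the other 10 − k are at least 14, so the total is at least (10 − k)·14 + k·4.
This is ≤ 64, so (10 − k)·14 + 4k ≤ 64, which gives k ≥ 8.
Exactly 8 works: 8 values at 4 and 2 at 14 total 60; raise one of the low values by 4 (still ≤ 13) to hit 64.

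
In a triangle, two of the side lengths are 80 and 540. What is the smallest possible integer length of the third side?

461

The third side must exceed |80 − 540| = 460.
The smallest integer above 460 is 461.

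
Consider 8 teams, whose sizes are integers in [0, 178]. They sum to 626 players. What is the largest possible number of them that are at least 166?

With k values at 166 or above and the rest at least 0, the sum is at least 0 + 166k.
Since the sum is 626, we need 166k ≤ 626, i.e. k ≤ 3.
k = 3 is achieved by 3 values at 166 and 5 at 0, total 498; add 128 to one value (staying below 166) to reach 626.

3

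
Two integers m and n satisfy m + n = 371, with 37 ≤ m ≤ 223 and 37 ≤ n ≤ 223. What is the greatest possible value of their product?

34410

mn = m(371 − m) is maximized when m is as near 371/2 as the bounds allow.
Taking m = 185 and n = 186 (both in [37, 223]) gives mn = 34410.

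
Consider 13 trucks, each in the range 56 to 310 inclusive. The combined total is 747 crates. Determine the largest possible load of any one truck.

To make one truck as large as possible, make the other 12 as small as possible.
The other 12 contribute at least 12 × 56 = 672, leaving at most 747 − 672 = 75.
Since 75 ≤ 310, this is achievable: one at 75 and 12 at 56.

75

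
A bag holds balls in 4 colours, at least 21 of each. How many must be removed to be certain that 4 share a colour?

In the worst case you draw 3 of each of the 4 colours: 4 × 3 = 12.
One more forces 4 of some colour, so 12 + 1 = 13.

13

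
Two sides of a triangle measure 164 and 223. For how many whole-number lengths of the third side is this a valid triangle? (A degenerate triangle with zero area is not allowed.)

327

The triangle inequality gives |164 − 223| < c < 164 + 223, i.e. 59 < c < 387.
So c can be any integer from 60 to 386: 327 values.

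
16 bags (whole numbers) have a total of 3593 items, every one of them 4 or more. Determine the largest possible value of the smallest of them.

224

The 16 values sum to 3593, so their minimum is at most ⌊3593/16⌋ = 224.
Achievable: 7 of them at 224 and 9 at 225 total 3593.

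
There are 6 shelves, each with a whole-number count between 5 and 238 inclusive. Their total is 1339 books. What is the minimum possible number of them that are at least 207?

Suppose at most 6 − j of them reach 207; then j values are ≤ 206 and the rest ≤ 238.
The total is then ≤ 206·j + 238·(6 − j) = 1428 − 32j. For this to be ≥ 1339 we need j ≤ 2, so at least 6 − 2 = 4 must reach 207.
Exactly 4 works: 4 values at 238 and 2 at 206 total 1364; lower one of the high values by 25 (still ≥ 207) to hit 1339.

4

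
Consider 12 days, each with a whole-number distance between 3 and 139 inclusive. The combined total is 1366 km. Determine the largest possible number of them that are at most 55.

3

Each value at 55 or below falls at least 139 − 55 = 84 short of the ceiling 139.
The ceiling total is 12 × 139 = 1668, and we need 1366, so at most ⌊(1668 − 1366)/84⌋ = 3 can be that low.
k = 3 is achieved by 3 values at 55 and 9 at 139, total 1416; lower one of the 139's by 50 (still > 55) to reach 1366.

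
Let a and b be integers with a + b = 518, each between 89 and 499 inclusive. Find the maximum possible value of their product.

67081

With a + b fixed, ab peaks when the two are closest together.
Taking a = 259 and b = 259 (both in [89, 499]) gives ab = 67081.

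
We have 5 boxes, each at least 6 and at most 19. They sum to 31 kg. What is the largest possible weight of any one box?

Maximizing one value means minimizing the remaining 4.
The other 4 contribute at least 4 × 6 = 24, leaving at most 31 − 24 = 7.
Since 7 ≤ 19, this is achievable: one at 7 and 4 at 6.

7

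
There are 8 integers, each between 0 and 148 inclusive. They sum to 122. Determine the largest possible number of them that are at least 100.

1

With k values at 100 or above and the rest at least 0, the sum is at least 0 + 100k.
Since the sum is 122, we need 100k ≤ 122, i.e. k ≤ 1.
k = 1 is achieved by 1 value at 100 and 7 at 0, total 100; add 22 to one value (staying below 100) to reach 122.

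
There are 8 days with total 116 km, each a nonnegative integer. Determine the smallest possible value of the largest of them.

15

The 8 values sum to 116, so their maximum is at least ⌈116/8⌉ = 15.
Achievable: 4 of them at 15 and 4 at 14 total 116.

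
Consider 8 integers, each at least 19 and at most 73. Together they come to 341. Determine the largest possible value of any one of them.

To make one integer as large as possible, make the other 7 as small as possible.
The other 7 contribute at least 7 × 19 = 133, leaving at most 341 − 133 = 208.
But each integer is capped at 73, so the maximum is 73.
Achievable: one at 73 and the other 7 totalling 268, which fits since 7 × 19 ≤ 268 ≤ 7 × 73.

73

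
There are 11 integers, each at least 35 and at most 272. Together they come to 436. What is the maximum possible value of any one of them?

Maximizing one value means minimizing the remaining 10.
The other 10 contribute at least 10 × 35 = 350, leaving at most 436 − 350 = 86.
Since 86 ≤ 272, this is achievable: one at 86 and 10 at 35.

86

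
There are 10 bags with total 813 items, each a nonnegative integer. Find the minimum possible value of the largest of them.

82

If every one of the 10 were at most 81, the total would be at most 10 × 81 = 810 < 813.
Equality holds with 3 values of 82 and 7 values of 81.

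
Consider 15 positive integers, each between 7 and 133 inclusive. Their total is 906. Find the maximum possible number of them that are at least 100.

8

If k of the values are ≥ 100, the total is ≥ 100k + 7(15 − k).
Setting 100k + 7(15 − k) ≤ 906 gives 93k ≤ 801, so k ≤ 8.
k = 8 is achieved by 8 values at 100 and 7 at 7, total 849; add 57 to one value (staying below 100) to reach 906.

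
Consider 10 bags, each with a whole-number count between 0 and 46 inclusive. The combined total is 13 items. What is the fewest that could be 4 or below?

Each value above 4 is at least 5, contributing at least 5 − 0 = 5 above the floor 0.
The sum exceeds the floor total 0 by 13, so at most ⌊13/5⌋ = 2 exceed 4, and at least 8 are ≤ 4.
Exactly 8 works: 8 values at 0 and 2 at 5 total 10; raise one of the low values by 3 (still ≤ 4) to hit 13.

8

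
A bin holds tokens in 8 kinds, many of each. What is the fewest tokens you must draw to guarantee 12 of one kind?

89

You could draw 11 of every kind without reaching 12 of any — 88 in all.
One more forces 12 of some kind, so 88 + 1 = 89.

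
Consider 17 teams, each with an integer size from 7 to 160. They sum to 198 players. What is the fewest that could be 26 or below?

14

Each value above 26 is at least 27, contributing at least 27 − 7 = 20 above the floor 7.
The sum exceeds the floor total 119 by 79, so at most ⌊79/20⌋ = 3 exceed 26, and at least 14 are ≤ 26.
Exactly 14 works: 14 values at 7 and 3 at 27 total 179; raise one of the low values by 19 (still ≤ 26) to hit 198.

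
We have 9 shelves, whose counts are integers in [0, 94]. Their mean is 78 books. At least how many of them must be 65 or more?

5

The total is 9 × 78 = 702.
Each value short of 65 is at most 64, costing at least 94 − 64 = 30 against the maximum total of 846.
We can afford to lose at most 846 − 702 = 144, so at most ⌊144/30⌋ = 4 fall short, and at least 5 are ≥ 65.
Exactly 5 works: 5 values at 94 and 4 at 64 total 726; lower one of the high values by 24 (still ≥ 65) to hit 702.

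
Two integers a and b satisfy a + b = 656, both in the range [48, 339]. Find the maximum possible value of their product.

ab = a(656 − a) is maximized when a is as near 656/2 as the bounds allow.
Taking a = 328 and b = 328 (both in [48, 339]) gives ab = 107584.

107584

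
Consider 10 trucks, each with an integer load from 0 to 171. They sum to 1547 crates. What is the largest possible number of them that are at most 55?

1

Suppose k of them are at most 55. Those contribute at most 55 each and the rest at most 171 each.
So the total is at most 55k + 171(10 − k) = 1710 − 116k. This must still be ≥ 1547, so k ≤ 1.
k = 1 is achieved by 1 value at 55 and 9 at 171, total 1594; lower one of the 171's by 47 (still > 55) to reach 1547.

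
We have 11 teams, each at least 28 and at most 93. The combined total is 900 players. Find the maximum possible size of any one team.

Maximizing one value means minimizing the remaining 10.
The other 10 contribute at least 10 × 28 = 280, leaving at most 900 − 280 = 620.
But each team is capped at 93, so the maximum is 93.
Achievable: one at 93 and the other 10 totalling 807, which fits since 10 × 28 ≤ 807 ≤ 10 × 93.

93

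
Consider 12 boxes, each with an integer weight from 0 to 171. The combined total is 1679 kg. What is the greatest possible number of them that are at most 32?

2

Each value at 32 or below falls at least 171 − 32 = 139 short of the ceiling 171.
The ceiling total is 12 × 171 = 2052, and we need 1679, so at most ⌊(2052 − 1679)/139⌋ = 2 can be that low.
k = 2 is achieved by 2 values at 32 and 10 at 171, total 1774; lower one of the 171's by 95 (still > 32) to reach 1679.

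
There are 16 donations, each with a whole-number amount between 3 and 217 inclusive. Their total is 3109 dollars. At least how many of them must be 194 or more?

1

If only k of them are at least 194, the other 16 − k are at most 193, so the total is at most k·217 + (16 − k)·193.
This must reach 3109, so k·217 + (16 − k)·193 ≥ 3109, giving k ≥ 1.
Exactly 1 works: 1 value at 217 and 15 at 193 total 3112; lower one of the high values by 3 (still ≥ 194) to hit 3109.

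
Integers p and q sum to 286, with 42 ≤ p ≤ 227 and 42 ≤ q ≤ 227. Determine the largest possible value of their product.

pq = p(286 − p) is maximized when p is as near 286/2 as the bounds allow.
Taking p = 143 and q = 143 (both in [42, 227]) gives pq = 20449.

20449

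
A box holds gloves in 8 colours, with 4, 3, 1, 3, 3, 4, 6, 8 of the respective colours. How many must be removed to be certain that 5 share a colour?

27

In the worst case you take as many as possible of each colour without reaching 5: 4 + 3 + 1 + 3 + 3 + 4 + 4 + 4 = 26.
The next one must give 5 of some colour, so 26 + 1 = 27.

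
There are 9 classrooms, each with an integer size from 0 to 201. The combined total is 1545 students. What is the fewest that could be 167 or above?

2

Suppose at most 9 − j of them reach 167; then j values are ≤ 166 and the rest ≤ 201.
The total is then ≤ 166·j + 201·(9 − j) = 1809 − 35j. For this to be ≥ 1545 we need j ≤ 7, so at least 9 − 7 = 2 must reach 167.
Exactly 2 works: 2 values at 201 and 7 at 166 total 1564; lower one of the high values by 19 (still ≥ 167) to hit 1545.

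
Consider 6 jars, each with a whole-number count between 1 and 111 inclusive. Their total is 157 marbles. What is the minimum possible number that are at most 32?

2

Let j be the number exceeding 32. Then the total is ≥ 33·j + 1·(6 − j) = 6 + 32j.
So 32j ≤ 151 and j ≤ 4; hence at least 6 − 4 = 2 are ≤ 32.
Exactly 2 works: 2 values at 1 and 4 at 33 total 134; raise one of the low values by 23 (still ≤ 32) to hit 157.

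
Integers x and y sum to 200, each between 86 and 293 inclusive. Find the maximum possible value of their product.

10000

With x + y fixed, xy peaks when the two are closest together.
Taking x = 100 and y = 100 (both in [86, 293]) gives xy = 10000.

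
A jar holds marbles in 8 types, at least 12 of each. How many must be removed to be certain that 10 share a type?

73

In the worst case you draw 9 of each of the 8 types: 8 × 9 = 72.
One more forces 10 of some type, so 72 + 1 = 73.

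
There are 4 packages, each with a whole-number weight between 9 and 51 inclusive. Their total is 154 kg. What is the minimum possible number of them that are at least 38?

Suppose at most 4 − j of them reach 38; then j values are ≤ 37 and the rest ≤ 51.
The total is then ≤ 37·j + 51·(4 − j) = 204 − 14j. For this to be ≥ 154 we need j ≤ 3, so at least 4 − 3 = 1 must reach 38.
Exactly 1 works: 1 value at 51 and 3 at 37 total 162; lower one of the high values by 8 (still ≥ 38) to hit 154.

1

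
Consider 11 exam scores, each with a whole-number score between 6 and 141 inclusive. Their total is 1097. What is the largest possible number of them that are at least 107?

10

With k values at 107 or above and the rest at least 6, the sum is at least 66 + 101k.
Since the sum is 1097, we need 101k ≤ 1031, i.e. k ≤ 10.
k = 10 is achieved by 10 values at 107 and 1 at 6, total 1076; add 21 to one value (staying below 107) to reach 1097.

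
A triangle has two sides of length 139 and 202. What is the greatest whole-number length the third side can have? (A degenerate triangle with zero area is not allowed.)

340

The third side must be less than 139 + 202 = 341.
The largest integer below 341 is 340.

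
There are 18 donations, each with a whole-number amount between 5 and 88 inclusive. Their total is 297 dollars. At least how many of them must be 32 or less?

If only k of them are at most 32, the other 18 − k are at least 33, so the total is at least (18 − k)·33 + k·5.
This is ≤ 297, so (18 − k)·33 + 5k ≤ 297, which gives k ≥ 11.
Exactly 11 works: 11 values at 5 and 7 at 33 total 286; raise one of the low values by 11 (still ≤ 32) to hit 297.

11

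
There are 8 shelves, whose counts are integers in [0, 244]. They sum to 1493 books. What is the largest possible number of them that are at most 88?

Suppose k of them are at most 88. Those contribute at most 88 each and the rest at most 244 each.
So the total is at most 88k + 244(8 − k) = 1952 − 156k. This must still be ≥ 1493, so k ≤ 2.
k = 2 is achieved by 2 values at 88 and 6 at 244, total 1640; lower one of the 244's by 147 (still > 88) to reach 1493.

2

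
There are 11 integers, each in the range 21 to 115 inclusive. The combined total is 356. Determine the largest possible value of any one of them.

Maximizing one value means minimizing the remaining 10.
The other 10 contribute at least 10 × 21 = 210, leaving at most 356 − 210 = 146.
But each integer is capped at 115, so the maximum is 115.
Achievable: one at 115 and the other 10 totalling 241, which fits since 10 × 21 ≤ 241 ≤ 10 × 115.

115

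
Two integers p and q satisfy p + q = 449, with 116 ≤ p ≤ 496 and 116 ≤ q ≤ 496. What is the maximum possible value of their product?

For a fixed sum, the product pq is largest when p and q are as close as possible.
Taking p = 224 and q = 225 (both in [116, 496]) gives pq = 50400.

50400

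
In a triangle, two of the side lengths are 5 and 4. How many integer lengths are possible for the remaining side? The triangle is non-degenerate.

The triangle inequality gives |5 − 4| < c < 5 + 4, i.e. 1 < c < 9.
So c can be any integer from 2 to 8: 7 values.

7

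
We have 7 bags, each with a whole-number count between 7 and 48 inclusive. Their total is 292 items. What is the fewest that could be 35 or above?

4

Suppose at most 7 − j of them reach 35; then j values are ≤ 34 and the rest ≤ 48.
The total is then ≤ 34·j + 48·(7 − j) = 336 − 14j. For this to be ≥ 292 we need j ≤ 3, so at least 7 − 3 = 4 must reach 35.
Exactly 4 works: 4 values at 48 and 3 at 34 total 294; lower one of the high values by 2 (still ≥ 35) to hit 292.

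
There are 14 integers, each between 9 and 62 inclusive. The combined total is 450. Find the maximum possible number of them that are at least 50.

7

With k values at 50 or above and the rest at least 9, the sum is at least 126 + 41k.
Since the sum is 450, we need 41k ≤ 324, i.e. k ≤ 7.
k = 7 is achieved by 7 values at 50 and 7 at 9, total 413; add 37 to one value (staying below 50) to reach 450.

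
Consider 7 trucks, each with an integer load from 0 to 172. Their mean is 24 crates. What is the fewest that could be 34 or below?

3

The total is 7 × 24 = 168.
If only k of them are at most 34, the other 7 − k are at least 35, so the total is at least (7 − k)·35 + k·0.
This is ≤ 168, so (7 − k)·35 + 0k ≤ 168, which gives k ≥ 3.
Exactly 3 works: 3 values at 0 and 4 at 35 total 140; raise one of the low values by 28 (still ≤ 34) to hit 168.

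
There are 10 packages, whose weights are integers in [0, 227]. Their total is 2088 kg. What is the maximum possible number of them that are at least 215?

If k of the values are ≥ 215, the total is ≥ 215k + 0(10 − k).
Setting 215k + 0(10 − k) ≤ 2088 gives 215k ≤ 2088, so k ≤ 9.
k = 9 is achieved by 9 values at 215 and 1 at 0, total 1935; add 153 to one value (staying below 215) to reach 2088.

9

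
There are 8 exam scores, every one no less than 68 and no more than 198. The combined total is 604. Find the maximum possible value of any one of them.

Maximizing one value means minimizing the remaining 7.
The other 7 contribute at least 7 × 68 = 476, leaving at most 604 − 476 = 128.
Since 128 ≤ 198, this is achievable: one at 128 and 7 at 68.

128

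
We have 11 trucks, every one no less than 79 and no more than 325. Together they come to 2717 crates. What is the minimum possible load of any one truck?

To make one truck as small as possible, make the other 10 as large as possible.
The other 10 can take up 10 × 325 = 3250 ≥ 2717 − 79, so one truck can sit at its floor of 79.
Achievable: one at 79 and the other 10 totalling 2638, which fits since 10 × 79 ≤ 2638 ≤ 10 × 325.

79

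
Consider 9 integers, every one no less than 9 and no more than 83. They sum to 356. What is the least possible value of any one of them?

9

To make one integer as small as possible, make the other 8 as large as possible.
The other 8 can take up 8 × 83 = 664 ≥ 356 − 9, so one integer can sit at its floor of 9.
Achievable: one at 9 and the other 8 totalling 347, which fits since 8 × 9 ≤ 347 ≤ 8 × 83.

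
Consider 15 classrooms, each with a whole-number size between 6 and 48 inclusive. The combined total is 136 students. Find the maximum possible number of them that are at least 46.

If k of the values are ≥ 46, the total is ≥ 46k + 6(15 − k).
Setting 46k + 6(15 − k) ≤ 136 gives 40k ≤ 46, so k ≤ 1.
k = 1 is achieved by 1 value at 46 and 14 at 6, total 130; add 6 to one value (staying below 46) to reach 136.

1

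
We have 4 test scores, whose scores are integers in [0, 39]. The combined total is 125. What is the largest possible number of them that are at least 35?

3

Suppose k of them are at least 35. Those contribute at least 35 each and the other 4 − k at least 0 each.
So the total is at least 35k + 0(4 − k) = 0 + 35k. This must be ≤ 125, giving k ≤ 3.
k = 3 is achieved by 3 values at 35 and 1 at 0, total 105; add 20 to one value (staying below 35) to reach 125.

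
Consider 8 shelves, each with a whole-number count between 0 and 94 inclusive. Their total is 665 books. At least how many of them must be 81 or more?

2

Suppose at most 8 − j of them reach 81; then j values are ≤ 80 and the rest ≤ 94.
The total is then ≤ 80·j + 94·(8 − j) = 752 − 14j. For this to be ≥ 665 we need j ≤ 6, so at least 8 − 6 = 2 must reach 81.
Exactly 2 works: 2 values at 94 and 6 at 80 total 668; lower one of the high values by 3 (still ≥ 81) to hit 665.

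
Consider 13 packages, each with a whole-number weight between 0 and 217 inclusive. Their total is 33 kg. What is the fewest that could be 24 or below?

Let j be the number exceeding 24. Then the total is ≥ 25·j + 0·(13 − j) = 0 + 25j.
So 25j ≤ 33 and j ≤ 1; hence at least 13 − 1 = 12 are ≤ 24.
Exactly 12 works: 12 values at 0 and 1 at 25 total 25; raise one of the low values by 8 (still ≤ 24) to hit 33.

12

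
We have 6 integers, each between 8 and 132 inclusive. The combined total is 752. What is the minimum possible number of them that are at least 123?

Suppose at most 6 − j of them reach 123; then j values are ≤ 122 and the rest ≤ 132.
The total is then ≤ 122·j + 132·(6 − j) = 792 − 10j. For this to be ≥ 752 we need j ≤ 4, so at least 6 − 4 = 2 must reach 123.
Exactly 2 works: 2 values at 132 and 4 at 122 total 752.

2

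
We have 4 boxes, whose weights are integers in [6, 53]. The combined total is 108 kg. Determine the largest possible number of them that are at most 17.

2

Each value at 17 or below falls at least 53 − 17 = 36 short of the ceiling 53.
The ceiling total is 4 × 53 = 212, and we need 108, so at most ⌊(212 − 108)/36⌋ = 2 can be that low.
k = 2 is achieved by 2 values at 17 and 2 at 53, total 140; lower one of the 53's by 32 (still > 17) to reach 108.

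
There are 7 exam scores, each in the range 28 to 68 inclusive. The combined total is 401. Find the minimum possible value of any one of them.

28

Minimizing one value means maximizing the remaining 6.
The other 6 can take up 6 × 68 = 408 ≥ 401 − 28, so one score can sit at its floor of 28.
Achievable: one at 28 and the other 6 totalling 373, which fits since 6 × 28 ≤ 373 ≤ 6 × 68.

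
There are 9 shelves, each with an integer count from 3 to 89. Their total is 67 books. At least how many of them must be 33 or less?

Let j be the number exceeding 33. Then the total is ≥ 34·j + 3·(9 − j) = 27 + 31j.
So 31j ≤ 40 and j ≤ 1; hence at least 9 − 1 = 8 are ≤ 33.
Exactly 8 works: 8 values at 3 and 1 at 34 total 58; raise one of the low values by 9 (still ≤ 33) to hit 67.

8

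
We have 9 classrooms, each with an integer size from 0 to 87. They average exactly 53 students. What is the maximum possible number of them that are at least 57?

8

The total is 9 × 53 = 477.
With k values at 57 or above and the rest at least 0, the sum is at least 0 + 57k.
Since the sum is 477, we need 57k ≤ 477, i.e. k ≤ 8.
k = 8 is achieved by 8 values at 57 and 1 at 0, total 456; add 21 to one value (staying below 57) to reach 477.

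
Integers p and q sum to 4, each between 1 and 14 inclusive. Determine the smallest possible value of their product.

Since p + q is fixed, pushing one of them to its bound minimizes the product.
At the endpoint p = 1, q = 4 − 1 = 3, so pq = 1 × 3 = 3.

3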